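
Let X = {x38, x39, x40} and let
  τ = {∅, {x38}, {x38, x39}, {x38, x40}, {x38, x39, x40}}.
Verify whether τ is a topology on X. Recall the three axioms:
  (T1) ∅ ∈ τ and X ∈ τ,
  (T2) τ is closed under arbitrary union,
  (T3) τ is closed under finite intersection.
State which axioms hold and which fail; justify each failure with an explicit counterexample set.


τ IS a topology on X.

Axiom (T1): ∅ ∈ τ? Yes; X ∈ τ? Yes.
Axiom (T2/T3): check pairwise unions and intersections of members of τ.
All pairwise intersections and unions checked — each lies in τ. Therefore τ satisfies (T1), (T2), (T3): it IS a topology on X.


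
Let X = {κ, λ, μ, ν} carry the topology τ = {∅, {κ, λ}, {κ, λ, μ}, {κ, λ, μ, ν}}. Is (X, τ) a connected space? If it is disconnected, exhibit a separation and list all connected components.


(X, τ) is connected.

Find clopen sets (U ∈ τ with X ∖ U ∈ τ):
  U = ∅, X ∖ U = {κ, λ, μ, ν} — both open, so U is clopen.
  U = {κ, λ, μ, ν}, X ∖ U = ∅ — both open, so U is clopen.
Only trivial clopens (∅ and X) exist, so (X, τ) is connected.
Compute connected components by grouping points that agree on all clopens:
  component: {κ, λ, μ, ν}


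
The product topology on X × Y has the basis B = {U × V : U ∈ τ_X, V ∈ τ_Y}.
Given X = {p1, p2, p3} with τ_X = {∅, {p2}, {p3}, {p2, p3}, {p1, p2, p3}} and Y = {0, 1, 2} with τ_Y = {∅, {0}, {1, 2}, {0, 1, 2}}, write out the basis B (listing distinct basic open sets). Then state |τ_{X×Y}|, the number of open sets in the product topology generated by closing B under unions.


Basis B = {∅ × ∅, {p2} × {0}, {p3} × {0}, {p2, p3} × {0}, {p2} × {1, 2}, {p3} × {1, 2}, {p1, p2, p3} × {0}, {p2} × {0, 1, 2}, {p3} × {0, 1, 2}, {p2, p3} × {1, 2}, {p1, p2, p3} × {1, 2}, {p2, p3} × {0, 1, 2}, {p1, p2, p3} × {0, 1, 2}}; |τ_{X×Y}| = 25.

Enumerate products U × V with U ∈ τ_X, V ∈ τ_Y (deduplicated):
  ∅ × ∅ = {} (∅)
  {p2} × {0} = {(p2,0)}
  {p3} × {0} = {(p3,0)}
  {p2, p3} × {0} = {(p2,0), (p3,0)}
  {p2} × {1, 2} = {(p2,1), (p2,2)}
  {p3} × {1, 2} = {(p3,1), (p3,2)}
  {p1, p2, p3} × {0} = {(p1,0), (p2,0), (p3,0)}
  {p2} × {0, 1, 2} = {(p2,0), (p2,1), (p2,2)}
  {p3} × {0, 1, 2} = {(p3,0), (p3,1), (p3,2)}
  {p2, p3} × {1, 2} = {(p2,1), (p2,2), (p3,1), (p3,2)}
  {p1, p2, p3} × {1, 2} = {(p1,1), (p1,2), (p2,1), (p2,2), (p3,1), (p3,2)}
  {p2, p3} × {0, 1, 2} = {(p2,0), (p2,1), (p2,2), (p3,0), (p3,1), (p3,2)}
  {p1, p2, p3} × {0, 1, 2} = {(p1,0), (p1,1), (p1,2), (p2,0), (p2,1), (p2,2), (p3,0), (p3,1), (p3,2)}
These 13 distinct sets form the basis B.
Close under arbitrary unions to get τ_{X×Y}; counting gives |τ_{X×Y}| = 25.


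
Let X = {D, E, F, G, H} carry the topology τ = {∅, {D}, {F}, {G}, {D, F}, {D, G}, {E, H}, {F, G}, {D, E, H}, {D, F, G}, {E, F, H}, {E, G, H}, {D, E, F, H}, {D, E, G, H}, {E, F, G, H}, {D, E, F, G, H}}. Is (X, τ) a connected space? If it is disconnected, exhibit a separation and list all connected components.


(X, τ) is disconnected; components = [{D}, {F}, {G}, {E, H}].

Find clopen sets (U ∈ τ with X ∖ U ∈ τ):
  U = ∅, X ∖ U = {D, E, F, G, H} — both open, so U is clopen.
  U = {D}, X ∖ U = {E, F, G, H} — both open, so U is clopen.
  U = {F}, X ∖ U = {D, E, G, H} — both open, so U is clopen.
  U = {G}, X ∖ U = {D, E, F, H} — both open, so U is clopen.
  U = {D, F}, X ∖ U = {E, G, H} — both open, so U is clopen.
  U = {D, G}, X ∖ U = {E, F, H} — both open, so U is clopen.
  U = {E, H}, X ∖ U = {D, F, G} — both open, so U is clopen.
  U = {F, G}, X ∖ U = {D, E, H} — both open, so U is clopen.
  U = {D, E, H}, X ∖ U = {F, G} — both open, so U is clopen.
  U = {D, F, G}, X ∖ U = {E, H} — both open, so U is clopen.
  U = {E, F, H}, X ∖ U = {D, G} — both open, so U is clopen.
  U = {E, G, H}, X ∖ U = {D, F} — both open, so U is clopen.
  U = {D, E, F, H}, X ∖ U = {G} — both open, so U is clopen.
  U = {D, E, G, H}, X ∖ U = {F} — both open, so U is clopen.
  U = {E, F, G, H}, X ∖ U = {D} — both open, so U is clopen.
  U = {D, E, F, G, H}, X ∖ U = ∅ — both open, so U is clopen.
Nontrivial clopen(s) exist: e.g. {F}. So (X, τ) is disconnected.
Compute connected components by grouping points that agree on all clopens:
  component: {D}
  component: {F}
  component: {G}
  component: {E, H}


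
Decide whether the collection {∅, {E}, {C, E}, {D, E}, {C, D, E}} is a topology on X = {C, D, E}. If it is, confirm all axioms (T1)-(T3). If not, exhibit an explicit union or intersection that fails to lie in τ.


τ IS a topology on X.

Axiom (T1): ∅ ∈ τ? Yes; X ∈ τ? Yes.
Axiom (T2/T3): check pairwise unions and intersections of members of τ.
All pairwise intersections and unions checked — each lies in τ. Therefore τ satisfies (T1), (T2), (T3): it IS a topology on X.


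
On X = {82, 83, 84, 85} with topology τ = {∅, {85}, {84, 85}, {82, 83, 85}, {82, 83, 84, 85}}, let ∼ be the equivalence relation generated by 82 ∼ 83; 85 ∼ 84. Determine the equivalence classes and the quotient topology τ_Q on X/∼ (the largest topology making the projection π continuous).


X/∼ = {[82=83], [84=85]}; |τ_Q| = 3.

Equivalence classes: [82=83], [84=85].
Quotient map π: X → X/∼ sends 82 ↦ [82=83], 83 ↦ [82=83], 84 ↦ [84=85], 85 ↦ [84=85].
For each subset V ⊆ X/∼, compute π^{-1}(V) ⊆ X and check whether π^{-1}(V) ∈ τ. V is open in τ_Q iff π^{-1}(V) ∈ τ.
  V = {}: π^{-1}(V) = ∅ ∈ τ ✓.
  V = {[82=83]}: π^{-1}(V) = {82, 83} ∉ τ ✗.
  V = {[84=85]}: π^{-1}(V) = {84, 85} ∈ τ ✓.
  V = {[82=83], [84=85]}: π^{-1}(V) = {82, 83, 84, 85} ∈ τ ✓.
Open sets in the quotient: τ_Q = {{}, {[84=85]}, {[82=83], [84=85]}} (3 elements).


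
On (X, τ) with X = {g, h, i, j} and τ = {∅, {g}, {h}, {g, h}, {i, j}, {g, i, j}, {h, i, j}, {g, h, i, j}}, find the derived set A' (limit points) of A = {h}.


A' = ∅

For each x ∈ X, list the open sets U ∈ τ with x ∈ U, then check whether U ∩ (A ∖ {x}) ≠ ∅ for every such U.
  x = g: open {g} ∋ x has {g} ∩ (A ∖ {g}) = ∅, so x is NOT a limit point.
  x = h: open {h} ∋ x has {h} ∩ (A ∖ {h}) = ∅, so x is NOT a limit point.
  x = i: open {i, j} ∋ x has {i, j} ∩ (A ∖ {i}) = ∅, so x is NOT a limit point.
  x = j: open {i, j} ∋ x has {i, j} ∩ (A ∖ {j}) = ∅, so x is NOT a limit point.
Collecting: A' = ∅.


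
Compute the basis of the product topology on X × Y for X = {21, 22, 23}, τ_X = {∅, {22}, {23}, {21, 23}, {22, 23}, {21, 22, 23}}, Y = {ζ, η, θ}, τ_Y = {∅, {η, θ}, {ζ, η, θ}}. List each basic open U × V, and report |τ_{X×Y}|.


Basis B = {∅ × ∅, {22} × {η, θ}, {23} × {η, θ}, {22} × {ζ, η, θ}, {23} × {ζ, η, θ}, {21, 23} × {η, θ}, {22, 23} × {η, θ}, {21, 23} × {ζ, η, θ}, {21, 22, 23} × {η, θ}, {22, 23} × {ζ, η, θ}, {21, 22, 23} × {ζ, η, θ}}; |τ_{X×Y}| = 18.

Enumerate products U × V with U ∈ τ_X, V ∈ τ_Y (deduplicated):
  ∅ × ∅ = {} (∅)
  {22} × {η, θ} = {(22,η), (22,θ)}
  {23} × {η, θ} = {(23,η), (23,θ)}
  {22} × {ζ, η, θ} = {(22,ζ), (22,η), (22,θ)}
  {23} × {ζ, η, θ} = {(23,ζ), (23,η), (23,θ)}
  {21, 23} × {η, θ} = {(21,η), (21,θ), (23,η), (23,θ)}
  {22, 23} × {η, θ} = {(22,η), (22,θ), (23,η), (23,θ)}
  {21, 23} × {ζ, η, θ} = {(21,ζ), (21,η), (21,θ), (23,ζ), (23,η), (23,θ)}
  {21, 22, 23} × {η, θ} = {(21,η), (21,θ), (22,η), (22,θ), (23,η), (23,θ)}
  {22, 23} × {ζ, η, θ} = {(22,ζ), (22,η), (22,θ), (23,ζ), (23,η), (23,θ)}
  {21, 22, 23} × {ζ, η, θ} = {(21,ζ), (21,η), (21,θ), (22,ζ), (22,η), (22,θ), (23,ζ), (23,η), (23,θ)}
These 11 distinct sets form the basis B.
Close under arbitrary unions to get τ_{X×Y}; counting gives |τ_{X×Y}| = 18.


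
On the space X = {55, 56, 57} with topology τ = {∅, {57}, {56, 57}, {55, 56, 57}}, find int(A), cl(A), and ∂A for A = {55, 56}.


int(A) = ∅, cl(A) = {55, 56}, ∂A = {55, 56}.

Closed sets in (X, τ) are complements of opens:
  closed(X, τ) = {∅, {55}, {55, 56}, {55, 56, 57}}.
int(A) = ⋃ {U ∈ τ : U ⊆ A}. Opens contained in A: ∅.
Taking the union of these: int(A) = ∅.
cl(A) = ⋂ {C closed : A ⊆ C}. Closed sets containing A: {55, 56}, {55, 56, 57}.
Intersecting these: cl(A) = {55, 56}.
∂A = cl(A) ∖ int(A) = {55, 56} ∖ ∅ = {55, 56}.


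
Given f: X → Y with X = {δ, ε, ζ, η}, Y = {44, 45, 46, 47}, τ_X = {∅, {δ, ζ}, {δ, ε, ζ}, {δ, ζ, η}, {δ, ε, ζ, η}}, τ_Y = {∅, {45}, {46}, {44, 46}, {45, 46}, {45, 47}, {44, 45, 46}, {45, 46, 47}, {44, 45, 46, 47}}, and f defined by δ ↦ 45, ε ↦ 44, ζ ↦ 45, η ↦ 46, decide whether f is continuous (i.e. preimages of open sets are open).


f is NOT continuous.

Compute f^{-1}(U) for each U ∈ τ_Y:
  U = ∅: f^{-1}(U) = ∅ ∈ τ_X ✓.
  U = {45}: f^{-1}(U) = {δ, ζ} ∈ τ_X ✓.
  U = {46}: f^{-1}(U) = {η} ∉ τ_X ✗.
  U = {44, 46}: f^{-1}(U) = {ε, η} ∉ τ_X ✗.
  U = {45, 46}: f^{-1}(U) = {δ, ζ, η} ∈ τ_X ✓.
  U = {45, 47}: f^{-1}(U) = {δ, ζ} ∈ τ_X ✓.
  U = {44, 45, 46}: f^{-1}(U) = {δ, ε, ζ, η} ∈ τ_X ✓.
  U = {45, 46, 47}: f^{-1}(U) = {δ, ζ, η} ∈ τ_X ✓.
  U = {44, 45, 46, 47}: f^{-1}(U) = {δ, ε, ζ, η} ∈ τ_X ✓.
Found U = {46} with f^{-1}(U) = {η} not in τ_X. Therefore f is NOT continuous.


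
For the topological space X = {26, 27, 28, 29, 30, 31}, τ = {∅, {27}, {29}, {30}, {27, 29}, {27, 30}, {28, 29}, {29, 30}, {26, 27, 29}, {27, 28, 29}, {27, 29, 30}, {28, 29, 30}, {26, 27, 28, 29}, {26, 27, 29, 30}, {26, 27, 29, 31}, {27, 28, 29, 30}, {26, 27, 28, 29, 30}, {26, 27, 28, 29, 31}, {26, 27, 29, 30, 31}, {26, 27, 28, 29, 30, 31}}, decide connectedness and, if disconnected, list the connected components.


(X, τ) is disconnected; components = [{30}, {26, 27, 28, 29, 31}].

Find clopen sets (U ∈ τ with X ∖ U ∈ τ):
  U = ∅, X ∖ U = {26, 27, 28, 29, 30, 31} — both open, so U is clopen.
  U = {30}, X ∖ U = {26, 27, 28, 29, 31} — both open, so U is clopen.
  U = {26, 27, 28, 29, 31}, X ∖ U = {30} — both open, so U is clopen.
  U = {26, 27, 28, 29, 30, 31}, X ∖ U = ∅ — both open, so U is clopen.
Nontrivial clopen(s) exist: e.g. {30}. So (X, τ) is disconnected.
Compute connected components by grouping points that agree on all clopens:
  component: {30}
  component: {26, 27, 28, 29, 31}


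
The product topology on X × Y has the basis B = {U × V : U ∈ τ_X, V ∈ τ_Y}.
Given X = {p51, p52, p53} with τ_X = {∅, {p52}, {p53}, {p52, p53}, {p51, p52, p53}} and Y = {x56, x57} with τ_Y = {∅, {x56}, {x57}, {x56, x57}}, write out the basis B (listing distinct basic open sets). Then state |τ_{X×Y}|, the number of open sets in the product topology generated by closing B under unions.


Basis B = {∅ × ∅, {p52} × {x56}, {p52} × {x57}, {p53} × {x56}, {p53} × {x57}, {p52} × {x56, x57}, {p52, p53} × {x56}, {p52, p53} × {x57}, {p53} × {x56, x57}, {p51, p52, p53} × {x56}, {p51, p52, p53} × {x57}, {p52, p53} × {x56, x57}, {p51, p52, p53} × {x56, x57}}; |τ_{X×Y}| = 25.

Enumerate products U × V with U ∈ τ_X, V ∈ τ_Y (deduplicated):
  ∅ × ∅ = {} (∅)
  {p52} × {x56} = {(p52,x56)}
  {p52} × {x57} = {(p52,x57)}
  {p53} × {x56} = {(p53,x56)}
  {p53} × {x57} = {(p53,x57)}
  {p52} × {x56, x57} = {(p52,x56), (p52,x57)}
  {p52, p53} × {x56} = {(p52,x56), (p53,x56)}
  {p52, p53} × {x57} = {(p52,x57), (p53,x57)}
  {p53} × {x56, x57} = {(p53,x56), (p53,x57)}
  {p51, p52, p53} × {x56} = {(p51,x56), (p52,x56), (p53,x56)}
  {p51, p52, p53} × {x57} = {(p51,x57), (p52,x57), (p53,x57)}
  {p52, p53} × {x56, x57} = {(p52,x56), (p52,x57), (p53,x56), (p53,x57)}
  {p51, p52, p53} × {x56, x57} = {(p51,x56), (p51,x57), (p52,x56), (p52,x57), (p53,x56), (p53,x57)}
These 13 distinct sets form the basis B.
Close under arbitrary unions to get τ_{X×Y}; counting gives |τ_{X×Y}| = 25.


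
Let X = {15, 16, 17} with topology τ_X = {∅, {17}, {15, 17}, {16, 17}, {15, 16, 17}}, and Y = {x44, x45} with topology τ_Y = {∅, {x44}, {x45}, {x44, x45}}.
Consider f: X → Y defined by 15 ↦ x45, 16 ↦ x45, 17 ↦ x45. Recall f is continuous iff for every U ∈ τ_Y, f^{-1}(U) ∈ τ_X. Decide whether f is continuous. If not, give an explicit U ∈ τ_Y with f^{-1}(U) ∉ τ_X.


f IS continuous.

Compute f^{-1}(U) for each U ∈ τ_Y:
  U = ∅: f^{-1}(U) = ∅ ∈ τ_X ✓.
  U = {x44}: f^{-1}(U) = ∅ ∈ τ_X ✓.
  U = {x45}: f^{-1}(U) = {15, 16, 17} ∈ τ_X ✓.
  U = {x44, x45}: f^{-1}(U) = {15, 16, 17} ∈ τ_X ✓.
Every preimage lies in τ_X, so f IS continuous.


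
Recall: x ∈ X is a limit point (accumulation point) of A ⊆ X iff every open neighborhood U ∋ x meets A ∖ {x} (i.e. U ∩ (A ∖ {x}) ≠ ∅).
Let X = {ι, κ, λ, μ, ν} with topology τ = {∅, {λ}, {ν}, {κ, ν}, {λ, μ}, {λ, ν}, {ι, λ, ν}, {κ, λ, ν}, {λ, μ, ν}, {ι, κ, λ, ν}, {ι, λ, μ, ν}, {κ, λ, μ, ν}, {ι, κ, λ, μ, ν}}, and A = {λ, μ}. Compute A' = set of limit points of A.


A' = {ι, μ}

For each x ∈ X, list the open sets U ∈ τ with x ∈ U, then check whether U ∩ (A ∖ {x}) ≠ ∅ for every such U.
  x = ι: opens ∋ x are {ι, λ, ν}, {ι, κ, λ, ν}, {ι, λ, μ, ν}, {ι, κ, λ, μ, ν}; each meets A ∖ {ι}, so x IS a limit point.
  x = κ: open {κ, ν} ∋ x has {κ, ν} ∩ (A ∖ {κ}) = ∅, so x is NOT a limit point.
  x = λ: open {λ} ∋ x has {λ} ∩ (A ∖ {λ}) = ∅, so x is NOT a limit point.
  x = μ: opens ∋ x are {λ, μ}, {λ, μ, ν}, {ι, λ, μ, ν}, {κ, λ, μ, ν}, {ι, κ, λ, μ, ν}; each meets A ∖ {μ}, so x IS a limit point.
  x = ν: open {ν} ∋ x has {ν} ∩ (A ∖ {ν}) = ∅, so x is NOT a limit point.
Collecting: A' = {ι, μ}.


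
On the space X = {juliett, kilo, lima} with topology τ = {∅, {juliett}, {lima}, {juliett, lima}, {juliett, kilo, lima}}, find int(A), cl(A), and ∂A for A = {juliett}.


int(A) = {juliett}, cl(A) = {juliett, kilo}, ∂A = {kilo}.

Closed sets in (X, τ) are complements of opens:
  closed(X, τ) = {∅, {kilo}, {juliett, kilo}, {kilo, lima}, {juliett, kilo, lima}}.
int(A) = ⋃ {U ∈ τ : U ⊆ A}. Opens contained in A: ∅, {juliett}.
Taking the union of these: int(A) = {juliett}.
cl(A) = ⋂ {C closed : A ⊆ C}. Closed sets containing A: {juliett, kilo}, {juliett, kilo, lima}.
Intersecting these: cl(A) = {juliett, kilo}.
∂A = cl(A) ∖ int(A) = {juliett, kilo} ∖ {juliett} = {kilo}.


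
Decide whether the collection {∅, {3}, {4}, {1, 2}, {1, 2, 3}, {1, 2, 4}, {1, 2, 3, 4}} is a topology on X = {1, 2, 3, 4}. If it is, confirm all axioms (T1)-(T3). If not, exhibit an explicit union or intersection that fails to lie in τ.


τ is NOT a topology on X.

Axiom (T1): ∅ ∈ τ? Yes; X ∈ τ? Yes.
Axiom (T2/T3): check pairwise unions and intersections of members of τ.
Counterexample for (T2): {3} ∪ {4} = {3, 4} ∉ τ. Therefore τ is NOT a topology.


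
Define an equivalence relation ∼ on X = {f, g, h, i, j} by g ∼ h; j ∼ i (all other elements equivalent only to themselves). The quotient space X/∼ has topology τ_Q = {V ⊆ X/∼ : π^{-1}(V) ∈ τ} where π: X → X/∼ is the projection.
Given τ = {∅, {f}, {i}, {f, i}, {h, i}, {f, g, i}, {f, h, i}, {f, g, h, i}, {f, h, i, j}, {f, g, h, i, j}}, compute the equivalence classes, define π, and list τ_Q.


X/∼ = {[f], [g=h], [i=j]}; |τ_Q| = 3.

Equivalence classes: [f], [g=h], [i=j].
Quotient map π: X → X/∼ sends f ↦ [f], g ↦ [g=h], h ↦ [g=h], i ↦ [i=j], j ↦ [i=j].
For each subset V ⊆ X/∼, compute π^{-1}(V) ⊆ X and check whether π^{-1}(V) ∈ τ. V is open in τ_Q iff π^{-1}(V) ∈ τ.
  V = {}: π^{-1}(V) = ∅ ∈ τ ✓.
  V = {[f]}: π^{-1}(V) = {f} ∈ τ ✓.
  V = {[g=h]}: π^{-1}(V) = {g, h} ∉ τ ✗.
  V = {[f], [g=h]}: π^{-1}(V) = {f, g, h} ∉ τ ✗.
  V = {[i=j]}: π^{-1}(V) = {i, j} ∉ τ ✗.
  V = {[f], [i=j]}: π^{-1}(V) = {f, i, j} ∉ τ ✗.
  V = {[g=h], [i=j]}: π^{-1}(V) = {g, h, i, j} ∉ τ ✗.
  V = {[f], [g=h], [i=j]}: π^{-1}(V) = {f, g, h, i, j} ∈ τ ✓.
Open sets in the quotient: τ_Q = {{}, {[f]}, {[f], [g=h], [i=j]}} (3 elements).


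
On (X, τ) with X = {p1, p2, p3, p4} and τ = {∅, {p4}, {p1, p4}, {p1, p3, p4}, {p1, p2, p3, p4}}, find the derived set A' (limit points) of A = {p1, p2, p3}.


A' = {p2, p3}

For each x ∈ X, list the open sets U ∈ τ with x ∈ U, then check whether U ∩ (A ∖ {x}) ≠ ∅ for every such U.
  x = p1: open {p1, p4} ∋ x has {p1, p4} ∩ (A ∖ {p1}) = ∅, so x is NOT a limit point.
  x = p2: opens ∋ x are {p1, p2, p3, p4}; each meets A ∖ {p2}, so x IS a limit point.
  x = p3: opens ∋ x are {p1, p3, p4}, {p1, p2, p3, p4}; each meets A ∖ {p3}, so x IS a limit point.
  x = p4: open {p4} ∋ x has {p4} ∩ (A ∖ {p4}) = ∅, so x is NOT a limit point.
Collecting: A' = {p2, p3}.


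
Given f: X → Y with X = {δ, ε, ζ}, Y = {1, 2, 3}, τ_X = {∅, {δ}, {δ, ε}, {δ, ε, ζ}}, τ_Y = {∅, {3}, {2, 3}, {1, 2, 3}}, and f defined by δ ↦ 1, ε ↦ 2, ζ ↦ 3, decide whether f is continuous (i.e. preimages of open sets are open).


f is NOT continuous.

Compute f^{-1}(U) for each U ∈ τ_Y:
  U = ∅: f^{-1}(U) = ∅ ∈ τ_X ✓.
  U = {3}: f^{-1}(U) = {ζ} ∉ τ_X ✗.
  U = {2, 3}: f^{-1}(U) = {ε, ζ} ∉ τ_X ✗.
  U = {1, 2, 3}: f^{-1}(U) = {δ, ε, ζ} ∈ τ_X ✓.
Found U = {3} with f^{-1}(U) = {ζ} not in τ_X. Therefore f is NOT continuous.


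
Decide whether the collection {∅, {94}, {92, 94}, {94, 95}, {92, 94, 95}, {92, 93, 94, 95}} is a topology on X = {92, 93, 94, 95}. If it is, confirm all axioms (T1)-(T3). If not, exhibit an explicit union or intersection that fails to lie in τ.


τ IS a topology on X.

Axiom (T1): ∅ ∈ τ? Yes; X ∈ τ? Yes.
Axiom (T2/T3): check pairwise unions and intersections of members of τ.
All pairwise intersections and unions checked — each lies in τ. Therefore τ satisfies (T1), (T2), (T3): it IS a topology on X.


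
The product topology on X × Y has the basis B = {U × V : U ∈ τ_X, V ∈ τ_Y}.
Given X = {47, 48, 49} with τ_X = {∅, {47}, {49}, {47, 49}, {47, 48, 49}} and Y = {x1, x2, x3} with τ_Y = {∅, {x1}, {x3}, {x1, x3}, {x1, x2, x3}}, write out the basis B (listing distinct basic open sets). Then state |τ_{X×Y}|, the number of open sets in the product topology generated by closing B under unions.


Basis B = {∅ × ∅, {47} × {x1}, {47} × {x3}, {49} × {x1}, {49} × {x3}, {47} × {x1, x3}, {47, 49} × {x1}, {47, 49} × {x3}, {49} × {x1, x3}, {47} × {x1, x2, x3}, {47, 48, 49} × {x1}, {47, 48, 49} × {x3}, {49} × {x1, x2, x3}, {47, 49} × {x1, x3}, {47, 49} × {x1, x2, x3}, {47, 48, 49} × {x1, x3}, {47, 48, 49} × {x1, x2, x3}}; |τ_{X×Y}| = 48.

Enumerate products U × V with U ∈ τ_X, V ∈ τ_Y (deduplicated):
  ∅ × ∅ = {} (∅)
  {47} × {x1} = {(47,x1)}
  {47} × {x3} = {(47,x3)}
  {49} × {x1} = {(49,x1)}
  {49} × {x3} = {(49,x3)}
  {47} × {x1, x3} = {(47,x1), (47,x3)}
  {47, 49} × {x1} = {(47,x1), (49,x1)}
  {47, 49} × {x3} = {(47,x3), (49,x3)}
  {49} × {x1, x3} = {(49,x1), (49,x3)}
  {47} × {x1, x2, x3} = {(47,x1), (47,x2), (47,x3)}
  {47, 48, 49} × {x1} = {(47,x1), (48,x1), (49,x1)}
  {47, 48, 49} × {x3} = {(47,x3), (48,x3), (49,x3)}
  {49} × {x1, x2, x3} = {(49,x1), (49,x2), (49,x3)}
  {47, 49} × {x1, x3} = {(47,x1), (47,x3), (49,x1), (49,x3)}
  {47, 49} × {x1, x2, x3} = {(47,x1), (47,x2), (47,x3), (49,x1), (49,x2), (49,x3)}
  {47, 48, 49} × {x1, x3} = {(47,x1), (47,x3), (48,x1), (48,x3), (49,x1), (49,x3)}
  {47, 48, 49} × {x1, x2, x3} = {(47,x1), (47,x2), (47,x3), (48,x1), (48,x2), (48,x3), (49,x1), (49,x2), (49,x3)}
These 17 distinct sets form the basis B.
Close under arbitrary unions to get τ_{X×Y}; counting gives |τ_{X×Y}| = 48.


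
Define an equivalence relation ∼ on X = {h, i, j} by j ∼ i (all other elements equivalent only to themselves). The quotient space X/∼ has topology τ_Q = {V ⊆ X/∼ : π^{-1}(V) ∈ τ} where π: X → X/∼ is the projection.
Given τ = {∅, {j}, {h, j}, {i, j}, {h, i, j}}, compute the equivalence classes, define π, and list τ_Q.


X/∼ = {[h], [i=j]}; |τ_Q| = 3.

Equivalence classes: [h], [i=j].
Quotient map π: X → X/∼ sends h ↦ [h], i ↦ [i=j], j ↦ [i=j].
For each subset V ⊆ X/∼, compute π^{-1}(V) ⊆ X and check whether π^{-1}(V) ∈ τ. V is open in τ_Q iff π^{-1}(V) ∈ τ.
  V = {}: π^{-1}(V) = ∅ ∈ τ ✓.
  V = {[h]}: π^{-1}(V) = {h} ∉ τ ✗.
  V = {[i=j]}: π^{-1}(V) = {i, j} ∈ τ ✓.
  V = {[h], [i=j]}: π^{-1}(V) = {h, i, j} ∈ τ ✓.
Open sets in the quotient: τ_Q = {{}, {[i=j]}, {[h], [i=j]}} (3 elements).


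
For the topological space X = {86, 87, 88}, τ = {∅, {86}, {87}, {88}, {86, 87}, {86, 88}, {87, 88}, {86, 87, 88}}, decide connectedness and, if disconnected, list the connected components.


(X, τ) is disconnected; components = [{86}, {87}, {88}].

Find clopen sets (U ∈ τ with X ∖ U ∈ τ):
  U = ∅, X ∖ U = {86, 87, 88} — both open, so U is clopen.
  U = {86}, X ∖ U = {87, 88} — both open, so U is clopen.
  U = {87}, X ∖ U = {86, 88} — both open, so U is clopen.
  U = {88}, X ∖ U = {86, 87} — both open, so U is clopen.
  U = {86, 87}, X ∖ U = {88} — both open, so U is clopen.
  U = {86, 88}, X ∖ U = {87} — both open, so U is clopen.
  U = {87, 88}, X ∖ U = {86} — both open, so U is clopen.
  U = {86, 87, 88}, X ∖ U = ∅ — both open, so U is clopen.
Nontrivial clopen(s) exist: e.g. {86}. So (X, τ) is disconnected.
Compute connected components by grouping points that agree on all clopens:
  component: {86}
  component: {87}
  component: {88}


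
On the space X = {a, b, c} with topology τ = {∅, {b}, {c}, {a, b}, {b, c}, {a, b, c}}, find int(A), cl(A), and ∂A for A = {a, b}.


int(A) = {a, b}, cl(A) = {a, b}, ∂A = ∅.

Closed sets in (X, τ) are complements of opens:
  closed(X, τ) = {∅, {a}, {c}, {a, b}, {a, c}, {a, b, c}}.
int(A) = ⋃ {U ∈ τ : U ⊆ A}. Opens contained in A: ∅, {b}, {a, b}.
Taking the union of these: int(A) = {a, b}.
cl(A) = ⋂ {C closed : A ⊆ C}. Closed sets containing A: {a, b}, {a, b, c}.
Intersecting these: cl(A) = {a, b}.
∂A = cl(A) ∖ int(A) = {a, b} ∖ {a, b} = ∅.


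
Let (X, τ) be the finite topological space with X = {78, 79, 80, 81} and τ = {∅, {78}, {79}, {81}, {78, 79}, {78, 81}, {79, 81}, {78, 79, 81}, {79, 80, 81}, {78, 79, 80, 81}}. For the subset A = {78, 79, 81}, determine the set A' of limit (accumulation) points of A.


A' = {80}

For each x ∈ X, list the open sets U ∈ τ with x ∈ U, then check whether U ∩ (A ∖ {x}) ≠ ∅ for every such U.
  x = 78: open {78} ∋ x has {78} ∩ (A ∖ {78}) = ∅, so x is NOT a limit point.
  x = 79: open {79} ∋ x has {79} ∩ (A ∖ {79}) = ∅, so x is NOT a limit point.
  x = 80: opens ∋ x are {79, 80, 81}, {78, 79, 80, 81}; each meets A ∖ {80}, so x IS a limit point.
  x = 81: open {81} ∋ x has {81} ∩ (A ∖ {81}) = ∅, so x is NOT a limit point.
Collecting: A' = {80}.


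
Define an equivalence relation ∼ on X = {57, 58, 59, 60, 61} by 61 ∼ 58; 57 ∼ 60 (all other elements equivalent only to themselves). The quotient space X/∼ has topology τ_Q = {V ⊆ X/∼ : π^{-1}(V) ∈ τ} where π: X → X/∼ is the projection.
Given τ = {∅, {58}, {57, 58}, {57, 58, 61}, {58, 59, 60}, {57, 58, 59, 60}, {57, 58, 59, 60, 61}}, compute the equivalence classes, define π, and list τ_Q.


X/∼ = {[57=60], [58=61], [59]}; |τ_Q| = 2.

Equivalence classes: [57=60], [58=61], [59].
Quotient map π: X → X/∼ sends 57 ↦ [57=60], 58 ↦ [58=61], 59 ↦ [59], 60 ↦ [57=60], 61 ↦ [58=61].
For each subset V ⊆ X/∼, compute π^{-1}(V) ⊆ X and check whether π^{-1}(V) ∈ τ. V is open in τ_Q iff π^{-1}(V) ∈ τ.
  V = {}: π^{-1}(V) = ∅ ∈ τ ✓.
  V = {[57=60]}: π^{-1}(V) = {57, 60} ∉ τ ✗.
  V = {[58=61]}: π^{-1}(V) = {58, 61} ∉ τ ✗.
  V = {[57=60], [58=61]}: π^{-1}(V) = {57, 58, 60, 61} ∉ τ ✗.
  V = {[59]}: π^{-1}(V) = {59} ∉ τ ✗.
  V = {[57=60], [59]}: π^{-1}(V) = {57, 59, 60} ∉ τ ✗.
  V = {[58=61], [59]}: π^{-1}(V) = {58, 59, 61} ∉ τ ✗.
  V = {[57=60], [58=61], [59]}: π^{-1}(V) = {57, 58, 59, 60, 61} ∈ τ ✓.
Open sets in the quotient: τ_Q = {{}, {[57=60], [58=61], [59]}} (2 elements).


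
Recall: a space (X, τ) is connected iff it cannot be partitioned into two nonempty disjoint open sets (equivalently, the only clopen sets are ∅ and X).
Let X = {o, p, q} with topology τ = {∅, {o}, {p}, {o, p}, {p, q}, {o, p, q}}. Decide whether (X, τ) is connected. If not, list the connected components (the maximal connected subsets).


(X, τ) is disconnected; components = [{o}, {p, q}].

Find clopen sets (U ∈ τ with X ∖ U ∈ τ):
  U = ∅, X ∖ U = {o, p, q} — both open, so U is clopen.
  U = {o}, X ∖ U = {p, q} — both open, so U is clopen.
  U = {p, q}, X ∖ U = {o} — both open, so U is clopen.
  U = {o, p, q}, X ∖ U = ∅ — both open, so U is clopen.
Nontrivial clopen(s) exist: e.g. {p, q}. So (X, τ) is disconnected.
Compute connected components by grouping points that agree on all clopens:
  component: {o}
  component: {p, q}


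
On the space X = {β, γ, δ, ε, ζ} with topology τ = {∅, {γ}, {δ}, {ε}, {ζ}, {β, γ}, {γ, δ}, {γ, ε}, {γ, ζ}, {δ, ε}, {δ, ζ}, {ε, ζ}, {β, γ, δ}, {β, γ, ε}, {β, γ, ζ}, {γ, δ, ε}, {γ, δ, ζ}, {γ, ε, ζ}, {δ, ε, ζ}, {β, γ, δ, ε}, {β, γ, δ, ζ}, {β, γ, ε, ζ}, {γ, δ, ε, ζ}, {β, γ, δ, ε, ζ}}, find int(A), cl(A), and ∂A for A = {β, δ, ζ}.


int(A) = {δ, ζ}, cl(A) = {β, δ, ζ}, ∂A = {β}.

Closed sets in (X, τ) are complements of opens:
  closed(X, τ) = {∅, {β}, {δ}, {ε}, {ζ}, {β, γ}, {β, δ}, {β, ε}, {β, ζ}, {δ, ε}, {δ, ζ}, {ε, ζ}, {β, γ, δ}, {β, γ, ε}, {β, γ, ζ}, {β, δ, ε}, {β, δ, ζ}, {β, ε, ζ}, {δ, ε, ζ}, {β, γ, δ, ε}, {β, γ, δ, ζ}, {β, γ, ε, ζ}, {β, δ, ε, ζ}, {β, γ, δ, ε, ζ}}.
int(A) = ⋃ {U ∈ τ : U ⊆ A}. Opens contained in A: ∅, {δ}, {ζ}, {δ, ζ}.
Taking the union of these: int(A) = {δ, ζ}.
cl(A) = ⋂ {C closed : A ⊆ C}. Closed sets containing A: {β, δ, ζ}, {β, γ, δ, ζ}, {β, δ, ε, ζ}, {β, γ, δ, ε, ζ}.
Intersecting these: cl(A) = {β, δ, ζ}.
∂A = cl(A) ∖ int(A) = {β, δ, ζ} ∖ {δ, ζ} = {β}.


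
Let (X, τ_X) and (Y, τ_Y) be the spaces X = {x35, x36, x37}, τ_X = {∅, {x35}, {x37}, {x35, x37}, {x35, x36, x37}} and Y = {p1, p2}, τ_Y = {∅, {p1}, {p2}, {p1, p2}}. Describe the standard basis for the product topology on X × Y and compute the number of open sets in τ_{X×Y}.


Basis B = {∅ × ∅, {x35} × {p1}, {x35} × {p2}, {x37} × {p1}, {x37} × {p2}, {x35} × {p1, p2}, {x35, x37} × {p1}, {x35, x37} × {p2}, {x37} × {p1, p2}, {x35, x36, x37} × {p1}, {x35, x36, x37} × {p2}, {x35, x37} × {p1, p2}, {x35, x36, x37} × {p1, p2}}; |τ_{X×Y}| = 25.

Enumerate products U × V with U ∈ τ_X, V ∈ τ_Y (deduplicated):
  ∅ × ∅ = {} (∅)
  {x35} × {p1} = {(x35,p1)}
  {x35} × {p2} = {(x35,p2)}
  {x37} × {p1} = {(x37,p1)}
  {x37} × {p2} = {(x37,p2)}
  {x35} × {p1, p2} = {(x35,p1), (x35,p2)}
  {x35, x37} × {p1} = {(x35,p1), (x37,p1)}
  {x35, x37} × {p2} = {(x35,p2), (x37,p2)}
  {x37} × {p1, p2} = {(x37,p1), (x37,p2)}
  {x35, x36, x37} × {p1} = {(x35,p1), (x36,p1), (x37,p1)}
  {x35, x36, x37} × {p2} = {(x35,p2), (x36,p2), (x37,p2)}
  {x35, x37} × {p1, p2} = {(x35,p1), (x35,p2), (x37,p1), (x37,p2)}
  {x35, x36, x37} × {p1, p2} = {(x35,p1), (x35,p2), (x36,p1), (x36,p2), (x37,p1), (x37,p2)}
These 13 distinct sets form the basis B.
Close under arbitrary unions to get τ_{X×Y}; counting gives |τ_{X×Y}| = 25.


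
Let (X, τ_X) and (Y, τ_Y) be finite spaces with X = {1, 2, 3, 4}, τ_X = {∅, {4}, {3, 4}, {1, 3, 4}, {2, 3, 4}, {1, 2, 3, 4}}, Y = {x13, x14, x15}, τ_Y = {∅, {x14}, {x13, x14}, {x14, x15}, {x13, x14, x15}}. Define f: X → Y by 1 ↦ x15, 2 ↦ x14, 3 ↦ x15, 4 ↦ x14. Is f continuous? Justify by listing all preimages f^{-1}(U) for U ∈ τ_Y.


f is NOT continuous.

Compute f^{-1}(U) for each U ∈ τ_Y:
  U = ∅: f^{-1}(U) = ∅ ∈ τ_X ✓.
  U = {x14}: f^{-1}(U) = {2, 4} ∉ τ_X ✗.
  U = {x13, x14}: f^{-1}(U) = {2, 4} ∉ τ_X ✗.
  U = {x14, x15}: f^{-1}(U) = {1, 2, 3, 4} ∈ τ_X ✓.
  U = {x13, x14, x15}: f^{-1}(U) = {1, 2, 3, 4} ∈ τ_X ✓.
Found U = {x14} with f^{-1}(U) = {2, 4} not in τ_X. Therefore f is NOT continuous.


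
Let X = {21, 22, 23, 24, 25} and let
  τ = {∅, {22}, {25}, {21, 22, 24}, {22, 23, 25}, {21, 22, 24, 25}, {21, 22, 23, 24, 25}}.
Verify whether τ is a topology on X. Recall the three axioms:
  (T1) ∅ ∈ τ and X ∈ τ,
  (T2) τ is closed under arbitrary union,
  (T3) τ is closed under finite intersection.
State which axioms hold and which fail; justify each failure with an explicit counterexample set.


τ is NOT a topology on X.

Axiom (T1): ∅ ∈ τ? Yes; X ∈ τ? Yes.
Axiom (T2/T3): check pairwise unions and intersections of members of τ.
Counterexample for (T2): {22} ∪ {25} = {22, 25} ∉ τ. Therefore τ is NOT a topology.


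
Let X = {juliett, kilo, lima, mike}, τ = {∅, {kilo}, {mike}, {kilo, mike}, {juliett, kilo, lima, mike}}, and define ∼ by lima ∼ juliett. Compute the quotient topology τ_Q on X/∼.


X/∼ = {[juliett=lima], [kilo], [mike]}; |τ_Q| = 5.

Equivalence classes: [juliett=lima], [kilo], [mike].
Quotient map π: X → X/∼ sends juliett ↦ [juliett=lima], kilo ↦ [kilo], lima ↦ [juliett=lima], mike ↦ [mike].
For each subset V ⊆ X/∼, compute π^{-1}(V) ⊆ X and check whether π^{-1}(V) ∈ τ. V is open in τ_Q iff π^{-1}(V) ∈ τ.
  V = {}: π^{-1}(V) = ∅ ∈ τ ✓.
  V = {[juliett=lima]}: π^{-1}(V) = {juliett, lima} ∉ τ ✗.
  V = {[kilo]}: π^{-1}(V) = {kilo} ∈ τ ✓.
  V = {[juliett=lima], [kilo]}: π^{-1}(V) = {juliett, kilo, lima} ∉ τ ✗.
  V = {[mike]}: π^{-1}(V) = {mike} ∈ τ ✓.
  V = {[juliett=lima], [mike]}: π^{-1}(V) = {juliett, lima, mike} ∉ τ ✗.
  V = {[kilo], [mike]}: π^{-1}(V) = {kilo, mike} ∈ τ ✓.
  V = {[juliett=lima], [kilo], [mike]}: π^{-1}(V) = {juliett, kilo, lima, mike} ∈ τ ✓.
Open sets in the quotient: τ_Q = {{}, {[kilo]}, {[mike]}, {[kilo], [mike]}, {[juliett=lima], [kilo], [mike]}} (5 elements).


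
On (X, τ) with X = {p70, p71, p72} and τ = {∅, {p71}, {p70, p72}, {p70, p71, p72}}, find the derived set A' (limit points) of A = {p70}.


A' = {p72}

For each x ∈ X, list the open sets U ∈ τ with x ∈ U, then check whether U ∩ (A ∖ {x}) ≠ ∅ for every such U.
  x = p70: open {p70, p72} ∋ x has {p70, p72} ∩ (A ∖ {p70}) = ∅, so x is NOT a limit point.
  x = p71: open {p71} ∋ x has {p71} ∩ (A ∖ {p71}) = ∅, so x is NOT a limit point.
  x = p72: opens ∋ x are {p70, p72}, {p70, p71, p72}; each meets A ∖ {p72}, so x IS a limit point.
Collecting: A' = {p72}.


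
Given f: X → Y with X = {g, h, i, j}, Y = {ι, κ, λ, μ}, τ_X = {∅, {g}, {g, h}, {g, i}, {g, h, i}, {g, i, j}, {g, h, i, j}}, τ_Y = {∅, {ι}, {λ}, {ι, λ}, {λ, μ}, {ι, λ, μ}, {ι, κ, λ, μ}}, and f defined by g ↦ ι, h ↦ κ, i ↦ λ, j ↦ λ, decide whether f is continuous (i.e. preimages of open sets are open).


f is NOT continuous.

Compute f^{-1}(U) for each U ∈ τ_Y:
  U = ∅: f^{-1}(U) = ∅ ∈ τ_X ✓.
  U = {ι}: f^{-1}(U) = {g} ∈ τ_X ✓.
  U = {λ}: f^{-1}(U) = {i, j} ∉ τ_X ✗.
  U = {ι, λ}: f^{-1}(U) = {g, i, j} ∈ τ_X ✓.
  U = {λ, μ}: f^{-1}(U) = {i, j} ∉ τ_X ✗.
  U = {ι, λ, μ}: f^{-1}(U) = {g, i, j} ∈ τ_X ✓.
  U = {ι, κ, λ, μ}: f^{-1}(U) = {g, h, i, j} ∈ τ_X ✓.
Found U = {λ} with f^{-1}(U) = {i, j} not in τ_X. Therefore f is NOT continuous.


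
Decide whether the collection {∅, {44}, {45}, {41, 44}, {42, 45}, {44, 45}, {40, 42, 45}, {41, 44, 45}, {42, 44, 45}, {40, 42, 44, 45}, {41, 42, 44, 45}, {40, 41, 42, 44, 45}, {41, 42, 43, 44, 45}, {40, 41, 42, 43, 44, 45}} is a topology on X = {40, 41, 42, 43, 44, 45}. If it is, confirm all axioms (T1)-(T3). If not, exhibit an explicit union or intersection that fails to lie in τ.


τ IS a topology on X.

Axiom (T1): ∅ ∈ τ? Yes; X ∈ τ? Yes.
Axiom (T2/T3): check pairwise unions and intersections of members of τ.
All pairwise intersections and unions checked — each lies in τ. Therefore τ satisfies (T1), (T2), (T3): it IS a topology on X.


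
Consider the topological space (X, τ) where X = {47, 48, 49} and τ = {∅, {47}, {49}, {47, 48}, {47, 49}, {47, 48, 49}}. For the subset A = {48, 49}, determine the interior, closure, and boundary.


int(A) = {49}, cl(A) = {48, 49}, ∂A = {48}.

Closed sets in (X, τ) are complements of opens:
  closed(X, τ) = {∅, {48}, {49}, {47, 48}, {48, 49}, {47, 48, 49}}.
int(A) = ⋃ {U ∈ τ : U ⊆ A}. Opens contained in A: ∅, {49}.
Taking the union of these: int(A) = {49}.
cl(A) = ⋂ {C closed : A ⊆ C}. Closed sets containing A: {48, 49}, {47, 48, 49}.
Intersecting these: cl(A) = {48, 49}.
∂A = cl(A) ∖ int(A) = {48, 49} ∖ {49} = {48}.


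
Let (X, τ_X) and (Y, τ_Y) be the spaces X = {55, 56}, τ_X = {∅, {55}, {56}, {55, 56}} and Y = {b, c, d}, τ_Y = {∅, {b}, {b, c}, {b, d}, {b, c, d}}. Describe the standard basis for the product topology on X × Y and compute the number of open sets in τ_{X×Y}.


Basis B = {∅ × ∅, {55} × {b}, {56} × {b}, {55} × {b, c}, {55} × {b, d}, {55, 56} × {b}, {56} × {b, c}, {56} × {b, d}, {55} × {b, c, d}, {56} × {b, c, d}, {55, 56} × {b, c}, {55, 56} × {b, d}, {55, 56} × {b, c, d}}; |τ_{X×Y}| = 25.

Enumerate products U × V with U ∈ τ_X, V ∈ τ_Y (deduplicated):
  ∅ × ∅ = {} (∅)
  {55} × {b} = {(55,b)}
  {56} × {b} = {(56,b)}
  {55} × {b, c} = {(55,b), (55,c)}
  {55} × {b, d} = {(55,b), (55,d)}
  {55, 56} × {b} = {(55,b), (56,b)}
  {56} × {b, c} = {(56,b), (56,c)}
  {56} × {b, d} = {(56,b), (56,d)}
  {55} × {b, c, d} = {(55,b), (55,c), (55,d)}
  {56} × {b, c, d} = {(56,b), (56,c), (56,d)}
  {55, 56} × {b, c} = {(55,b), (55,c), (56,b), (56,c)}
  {55, 56} × {b, d} = {(55,b), (55,d), (56,b), (56,d)}
  {55, 56} × {b, c, d} = {(55,b), (55,c), (55,d), (56,b), (56,c), (56,d)}
These 13 distinct sets form the basis B.
Close under arbitrary unions to get τ_{X×Y}; counting gives |τ_{X×Y}| = 25.


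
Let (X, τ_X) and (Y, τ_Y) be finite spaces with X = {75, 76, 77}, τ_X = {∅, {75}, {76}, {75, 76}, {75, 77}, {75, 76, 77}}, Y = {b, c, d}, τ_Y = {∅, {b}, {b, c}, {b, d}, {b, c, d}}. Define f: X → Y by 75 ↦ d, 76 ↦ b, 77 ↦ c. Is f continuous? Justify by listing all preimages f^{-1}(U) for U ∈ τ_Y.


f is NOT continuous.

Compute f^{-1}(U) for each U ∈ τ_Y:
  U = ∅: f^{-1}(U) = ∅ ∈ τ_X ✓.
  U = {b}: f^{-1}(U) = {76} ∈ τ_X ✓.
  U = {b, c}: f^{-1}(U) = {76, 77} ∉ τ_X ✗.
  U = {b, d}: f^{-1}(U) = {75, 76} ∈ τ_X ✓.
  U = {b, c, d}: f^{-1}(U) = {75, 76, 77} ∈ τ_X ✓.
Found U = {b, c} with f^{-1}(U) = {76, 77} not in τ_X. Therefore f is NOT continuous.


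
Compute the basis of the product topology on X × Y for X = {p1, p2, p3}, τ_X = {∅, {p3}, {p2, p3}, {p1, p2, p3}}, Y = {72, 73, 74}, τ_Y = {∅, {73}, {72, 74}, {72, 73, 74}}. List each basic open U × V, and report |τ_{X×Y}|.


Basis B = {∅ × ∅, {p3} × {73}, {p2, p3} × {73}, {p3} × {72, 74}, {p1, p2, p3} × {73}, {p3} × {72, 73, 74}, {p2, p3} × {72, 74}, {p1, p2, p3} × {72, 74}, {p2, p3} × {72, 73, 74}, {p1, p2, p3} × {72, 73, 74}}; |τ_{X×Y}| = 16.

Enumerate products U × V with U ∈ τ_X, V ∈ τ_Y (deduplicated):
  ∅ × ∅ = {} (∅)
  {p3} × {73} = {(p3,73)}
  {p2, p3} × {73} = {(p2,73), (p3,73)}
  {p3} × {72, 74} = {(p3,72), (p3,74)}
  {p1, p2, p3} × {73} = {(p1,73), (p2,73), (p3,73)}
  {p3} × {72, 73, 74} = {(p3,72), (p3,73), (p3,74)}
  {p2, p3} × {72, 74} = {(p2,72), (p2,74), (p3,72), (p3,74)}
  {p1, p2, p3} × {72, 74} = {(p1,72), (p1,74), (p2,72), (p2,74), (p3,72), (p3,74)}
  {p2, p3} × {72, 73, 74} = {(p2,72), (p2,73), (p2,74), (p3,72), (p3,73), (p3,74)}
  {p1, p2, p3} × {72, 73, 74} = {(p1,72), (p1,73), (p1,74), (p2,72), (p2,73), (p2,74), (p3,72), (p3,73), (p3,74)}
These 10 distinct sets form the basis B.
Close under arbitrary unions to get τ_{X×Y}; counting gives |τ_{X×Y}| = 16.


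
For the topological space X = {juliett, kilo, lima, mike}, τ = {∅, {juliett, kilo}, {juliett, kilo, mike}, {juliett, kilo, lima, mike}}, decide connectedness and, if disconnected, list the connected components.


(X, τ) is connected.

Find clopen sets (U ∈ τ with X ∖ U ∈ τ):
  U = ∅, X ∖ U = {juliett, kilo, lima, mike} — both open, so U is clopen.
  U = {juliett, kilo, lima, mike}, X ∖ U = ∅ — both open, so U is clopen.
Only trivial clopens (∅ and X) exist, so (X, τ) is connected.
Compute connected components by grouping points that agree on all clopens:
  component: {juliett, kilo, lima, mike}


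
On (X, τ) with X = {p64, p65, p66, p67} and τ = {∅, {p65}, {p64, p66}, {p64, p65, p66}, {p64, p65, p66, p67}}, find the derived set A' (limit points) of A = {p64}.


A' = {p66, p67}

For each x ∈ X, list the open sets U ∈ τ with x ∈ U, then check whether U ∩ (A ∖ {x}) ≠ ∅ for every such U.
  x = p64: open {p64, p66} ∋ x has {p64, p66} ∩ (A ∖ {p64}) = ∅, so x is NOT a limit point.
  x = p65: open {p65} ∋ x has {p65} ∩ (A ∖ {p65}) = ∅, so x is NOT a limit point.
  x = p66: opens ∋ x are {p64, p66}, {p64, p65, p66}, {p64, p65, p66, p67}; each meets A ∖ {p66}, so x IS a limit point.
  x = p67: opens ∋ x are {p64, p65, p66, p67}; each meets A ∖ {p67}, so x IS a limit point.
Collecting: A' = {p66, p67}.


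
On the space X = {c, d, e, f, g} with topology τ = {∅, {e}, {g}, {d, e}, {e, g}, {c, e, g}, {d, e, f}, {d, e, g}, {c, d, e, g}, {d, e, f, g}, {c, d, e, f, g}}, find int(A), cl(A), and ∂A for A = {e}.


int(A) = {e}, cl(A) = {c, d, e, f}, ∂A = {c, d, f}.

Closed sets in (X, τ) are complements of opens:
  closed(X, τ) = {∅, {c}, {f}, {c, f}, {c, g}, {d, f}, {c, d, f}, {c, f, g}, {c, d, e, f}, {c, d, f, g}, {c, d, e, f, g}}.
int(A) = ⋃ {U ∈ τ : U ⊆ A}. Opens contained in A: ∅, {e}.
Taking the union of these: int(A) = {e}.
cl(A) = ⋂ {C closed : A ⊆ C}. Closed sets containing A: {c, d, e, f}, {c, d, e, f, g}.
Intersecting these: cl(A) = {c, d, e, f}.
∂A = cl(A) ∖ int(A) = {c, d, e, f} ∖ {e} = {c, d, f}.


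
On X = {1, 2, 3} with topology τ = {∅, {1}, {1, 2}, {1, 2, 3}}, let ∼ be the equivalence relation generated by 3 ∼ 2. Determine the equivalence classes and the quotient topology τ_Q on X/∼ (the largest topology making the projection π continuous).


X/∼ = {[1], [2=3]}; |τ_Q| = 3.

Equivalence classes: [1], [2=3].
Quotient map π: X → X/∼ sends 1 ↦ [1], 2 ↦ [2=3], 3 ↦ [2=3].
For each subset V ⊆ X/∼, compute π^{-1}(V) ⊆ X and check whether π^{-1}(V) ∈ τ. V is open in τ_Q iff π^{-1}(V) ∈ τ.
  V = {}: π^{-1}(V) = ∅ ∈ τ ✓.
  V = {[1]}: π^{-1}(V) = {1} ∈ τ ✓.
  V = {[2=3]}: π^{-1}(V) = {2, 3} ∉ τ ✗.
  V = {[1], [2=3]}: π^{-1}(V) = {1, 2, 3} ∈ τ ✓.
Open sets in the quotient: τ_Q = {{}, {[1]}, {[1], [2=3]}} (3 elements).


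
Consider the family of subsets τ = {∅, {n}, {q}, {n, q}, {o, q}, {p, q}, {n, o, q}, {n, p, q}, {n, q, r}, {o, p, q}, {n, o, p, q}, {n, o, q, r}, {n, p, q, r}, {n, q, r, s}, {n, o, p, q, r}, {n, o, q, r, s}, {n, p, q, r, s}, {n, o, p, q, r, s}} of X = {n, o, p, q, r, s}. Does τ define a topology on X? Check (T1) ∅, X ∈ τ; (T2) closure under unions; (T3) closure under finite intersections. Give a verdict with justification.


τ IS a topology on X.

Axiom (T1): ∅ ∈ τ? Yes; X ∈ τ? Yes.
Axiom (T2/T3): check pairwise unions and intersections of members of τ.
All pairwise intersections and unions checked — each lies in τ. Therefore τ satisfies (T1), (T2), (T3): it IS a topology on X.


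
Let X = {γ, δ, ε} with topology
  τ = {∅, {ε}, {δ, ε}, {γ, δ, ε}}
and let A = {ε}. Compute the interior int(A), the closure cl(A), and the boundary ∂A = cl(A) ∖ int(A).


int(A) = {ε}, cl(A) = {γ, δ, ε}, ∂A = {γ, δ}.

Closed sets in (X, τ) are complements of opens:
  closed(X, τ) = {∅, {γ}, {γ, δ}, {γ, δ, ε}}.
int(A) = ⋃ {U ∈ τ : U ⊆ A}. Opens contained in A: ∅, {ε}.
Taking the union of these: int(A) = {ε}.
cl(A) = ⋂ {C closed : A ⊆ C}. Closed sets containing A: {γ, δ, ε}.
Intersecting these: cl(A) = {γ, δ, ε}.
∂A = cl(A) ∖ int(A) = {γ, δ, ε} ∖ {ε} = {γ, δ}.
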